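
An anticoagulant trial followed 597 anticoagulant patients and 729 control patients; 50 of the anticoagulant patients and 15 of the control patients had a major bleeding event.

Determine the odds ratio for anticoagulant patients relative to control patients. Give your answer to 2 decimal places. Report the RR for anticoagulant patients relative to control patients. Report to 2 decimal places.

OR = 4.35; RR = 4.07

odds, anticoagulant patients = 50/547 = 0.09141
odds, control patients = 15/714 = 0.02101
OR = 0.09141 / 0.02101 = 4.35
risk, anticoagulant patients = 50/597 = 0.08375
risk, control patients = 15/729 = 0.02058
RR = 0.08375 / 0.02058 = 4.07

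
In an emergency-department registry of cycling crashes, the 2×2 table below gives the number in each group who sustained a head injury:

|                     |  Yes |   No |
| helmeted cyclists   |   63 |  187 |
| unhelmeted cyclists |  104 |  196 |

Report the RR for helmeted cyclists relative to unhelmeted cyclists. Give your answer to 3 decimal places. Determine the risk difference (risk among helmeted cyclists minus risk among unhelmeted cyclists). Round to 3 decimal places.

RR = 0.727; RD = -0.095

risk, helmeted cyclists = 63/250 = 0.2520
risk, unhelmeted cyclists = 104/300 = 0.3467
RR = 0.2520 / 0.3467 = 0.727
risk difference = 0.2520 − 0.3467 = -0.095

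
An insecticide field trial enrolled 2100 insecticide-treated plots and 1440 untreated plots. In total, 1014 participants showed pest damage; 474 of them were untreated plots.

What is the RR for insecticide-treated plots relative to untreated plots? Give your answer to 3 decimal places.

RR: 0.781

insecticide-treated plots with the outcome: 1014 − 474 = 540
insecticide-treated plots without the outcome: 2100 − 540 = 1560
untreated plots without the outcome: 1440 − 474 = 966
risk, insecticide-treated plots = 540/2100 = 0.2571
risk, untreated plots = 474/1440 = 0.3292
RR = 0.2571 / 0.3292 = 0.781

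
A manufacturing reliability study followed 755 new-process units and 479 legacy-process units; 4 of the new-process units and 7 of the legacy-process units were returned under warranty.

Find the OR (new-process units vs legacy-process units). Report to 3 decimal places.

OR = (4 × 472) / (751 × 7) = 1888/5257 ≈ 0.359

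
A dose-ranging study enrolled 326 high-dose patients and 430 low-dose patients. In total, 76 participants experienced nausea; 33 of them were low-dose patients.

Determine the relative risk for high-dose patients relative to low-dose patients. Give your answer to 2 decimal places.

high-dose patients with the outcome: 76 − 33 = 43
high-dose patients without the outcome: 326 − 43 = 283
low-dose patients without the outcome: 430 − 33 = 397
risk, high-dose patients = 43/326 = 0.1319
risk, low-dose patients = 33/430 = 0.0767
RR = 0.1319 / 0.0767 = 1.72

1.72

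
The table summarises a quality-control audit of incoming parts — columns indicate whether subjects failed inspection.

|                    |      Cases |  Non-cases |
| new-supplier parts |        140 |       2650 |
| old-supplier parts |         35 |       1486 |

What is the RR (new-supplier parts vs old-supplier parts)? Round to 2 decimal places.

RR = 2.18

risk, new-supplier parts = 140/2790 = 0.05018
risk, old-supplier parts = 35/1521 = 0.02301
RR = 0.05018 / 0.02301 = 2.18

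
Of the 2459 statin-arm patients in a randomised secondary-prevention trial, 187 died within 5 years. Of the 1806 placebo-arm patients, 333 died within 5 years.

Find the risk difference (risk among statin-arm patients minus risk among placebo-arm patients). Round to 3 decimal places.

risk, statin-arm patients = 187/2459 = 0.0760
risk, placebo-arm patients = 333/1806 = 0.1844
risk difference = 0.0760 − 0.1844 = -0.108

-0.108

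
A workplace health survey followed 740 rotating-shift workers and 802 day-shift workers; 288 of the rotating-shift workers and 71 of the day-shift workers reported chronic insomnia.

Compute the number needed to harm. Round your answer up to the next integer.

4

risk, rotating-shift workers = 288/740 = 0.389189
risk, day-shift workers = 71/802 = 0.088529
absolute risk difference = 0.300661
1 / 0.300661 = 3.326 → round up → 4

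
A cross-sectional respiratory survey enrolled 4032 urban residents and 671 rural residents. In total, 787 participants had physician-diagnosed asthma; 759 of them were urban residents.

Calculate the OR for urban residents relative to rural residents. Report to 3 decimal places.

OR: 5.325

urban residents without the outcome: 4032 − 759 = 3273
rural residents with the outcome: 787 − 759 = 28
rural residents without the outcome: 671 − 28 = 643
OR = (759 × 643) / (3273 × 28) = 488037/91644 ≈ 5.325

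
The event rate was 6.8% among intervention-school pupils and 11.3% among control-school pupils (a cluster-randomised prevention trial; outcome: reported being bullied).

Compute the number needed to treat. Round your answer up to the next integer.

absolute risk difference = 0.045000
1 / 0.045000 = 22.222 → round up → 23

23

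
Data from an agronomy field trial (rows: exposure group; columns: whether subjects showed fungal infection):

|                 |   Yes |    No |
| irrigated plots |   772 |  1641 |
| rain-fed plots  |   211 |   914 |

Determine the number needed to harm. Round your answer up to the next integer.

8

risk, irrigated plots = 772/2413 = 0.319934
risk, rain-fed plots = 211/1125 = 0.187556
absolute risk difference = 0.132378
1 / 0.132378 = 7.554 → round up → 8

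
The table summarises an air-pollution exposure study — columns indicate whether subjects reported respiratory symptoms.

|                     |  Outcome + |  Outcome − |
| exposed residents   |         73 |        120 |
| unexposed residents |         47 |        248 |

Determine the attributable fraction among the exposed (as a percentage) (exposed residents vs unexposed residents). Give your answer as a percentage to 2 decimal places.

risk, exposed residents = 73/193 = 0.3782
risk, unexposed residents = 47/295 = 0.1593
AR% = (0.3782 − 0.1593) / 0.3782 = 0.5788 → 57.88%

AR% = 57.88%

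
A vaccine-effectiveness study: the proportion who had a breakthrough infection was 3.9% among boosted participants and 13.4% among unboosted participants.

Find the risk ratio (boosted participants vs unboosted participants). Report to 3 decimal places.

RR = 0.03900 / 0.13400 = 0.291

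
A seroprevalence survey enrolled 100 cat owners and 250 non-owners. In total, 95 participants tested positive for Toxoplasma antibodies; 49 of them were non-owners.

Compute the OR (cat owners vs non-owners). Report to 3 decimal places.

OR: 3.494

cat owners with the outcome: 95 − 49 = 46
cat owners without the outcome: 100 − 46 = 54
non-owners without the outcome: 250 − 49 = 201
OR = (46 × 201) / (54 × 49) = 9246/2646 ≈ 3.494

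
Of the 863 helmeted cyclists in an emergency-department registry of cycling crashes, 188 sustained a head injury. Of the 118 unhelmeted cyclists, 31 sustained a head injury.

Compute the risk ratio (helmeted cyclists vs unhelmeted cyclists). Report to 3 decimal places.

0.829

risk, helmeted cyclists = 188/863 = 0.2178
risk, unhelmeted cyclists = 31/118 = 0.2627
RR = 0.2178 / 0.2627 = 0.829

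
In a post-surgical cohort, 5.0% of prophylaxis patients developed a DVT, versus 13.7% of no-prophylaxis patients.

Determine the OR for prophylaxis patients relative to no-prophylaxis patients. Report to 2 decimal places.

odds, prophylaxis patients = 0.0500/0.9500 = 0.0526
odds, no-prophylaxis patients = 0.1370/0.8630 = 0.1587
OR = 0.0526 / 0.1587 = 0.33

OR ≈ 0.33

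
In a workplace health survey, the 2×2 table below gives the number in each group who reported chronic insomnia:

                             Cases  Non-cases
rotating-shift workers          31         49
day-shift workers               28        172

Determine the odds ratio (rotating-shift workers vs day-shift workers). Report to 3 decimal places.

OR = (31 × 172) / (49 × 28) = 5332/1372 ≈ 3.886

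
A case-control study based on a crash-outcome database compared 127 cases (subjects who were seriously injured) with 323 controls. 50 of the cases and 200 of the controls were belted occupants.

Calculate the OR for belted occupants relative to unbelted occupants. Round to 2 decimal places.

OR = (50 × 123) / (200 × 77) = 6150/15400 ≈ 0.40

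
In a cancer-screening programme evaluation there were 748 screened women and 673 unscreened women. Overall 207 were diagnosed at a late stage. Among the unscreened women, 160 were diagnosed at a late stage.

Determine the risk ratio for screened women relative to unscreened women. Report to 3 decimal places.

screened women with the outcome: 207 − 160 = 47
screened women without the outcome: 748 − 47 = 701
unscreened women without the outcome: 673 − 160 = 513
risk, screened women = 47/748 = 0.0628
risk, unscreened women = 160/673 = 0.2377
RR = 0.0628 / 0.2377 = 0.264

RR ≈ 0.264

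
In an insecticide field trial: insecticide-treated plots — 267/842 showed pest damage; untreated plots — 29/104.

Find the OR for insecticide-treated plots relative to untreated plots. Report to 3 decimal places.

odds, insecticide-treated plots = 267/575 = 0.4643
odds, untreated plots = 29/75 = 0.3867
OR = 0.4643 / 0.3867 = 1.201

OR = 1.201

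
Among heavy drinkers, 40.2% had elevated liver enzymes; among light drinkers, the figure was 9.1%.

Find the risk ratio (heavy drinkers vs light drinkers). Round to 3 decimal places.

RR = 0.4020 / 0.0910 = 4.418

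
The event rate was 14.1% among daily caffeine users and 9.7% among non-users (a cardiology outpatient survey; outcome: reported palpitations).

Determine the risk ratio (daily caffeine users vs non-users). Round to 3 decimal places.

RR = 0.1410 / 0.0970 = 1.454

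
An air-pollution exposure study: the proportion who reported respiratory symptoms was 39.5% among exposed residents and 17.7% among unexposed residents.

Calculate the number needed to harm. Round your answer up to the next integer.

absolute risk difference = 0.218000
1 / 0.218000 = 4.587 → round up → 5

5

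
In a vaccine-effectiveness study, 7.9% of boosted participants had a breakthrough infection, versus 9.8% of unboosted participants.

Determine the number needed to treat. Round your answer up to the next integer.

absolute risk difference = 0.019000
1 / 0.019000 = 52.632 → round up → 53

NNT ≈ 53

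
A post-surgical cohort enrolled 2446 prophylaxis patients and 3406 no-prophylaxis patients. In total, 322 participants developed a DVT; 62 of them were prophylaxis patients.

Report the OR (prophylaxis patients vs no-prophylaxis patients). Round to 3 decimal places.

OR = 0.315

prophylaxis patients without the outcome: 2446 − 62 = 2384
no-prophylaxis patients with the outcome: 322 − 62 = 260
no-prophylaxis patients without the outcome: 3406 − 260 = 3146
OR = (62 × 3146) / (2384 × 260) = 195052/619840 ≈ 0.315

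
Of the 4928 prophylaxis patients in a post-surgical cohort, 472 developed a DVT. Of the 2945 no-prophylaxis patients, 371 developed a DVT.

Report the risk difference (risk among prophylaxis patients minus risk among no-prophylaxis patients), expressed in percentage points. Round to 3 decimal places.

risk, prophylaxis patients = 472/4928 = 0.0958
risk, no-prophylaxis patients = 371/2945 = 0.1260
risk difference = 0.0958 − 0.1260 = -0.0302 → -3.020 percentage points

-3.020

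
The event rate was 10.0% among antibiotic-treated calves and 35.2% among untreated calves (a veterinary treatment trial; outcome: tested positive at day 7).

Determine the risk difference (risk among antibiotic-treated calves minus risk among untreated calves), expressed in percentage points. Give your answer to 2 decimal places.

risk difference = 0.1000 − 0.3520 = -0.2520 → -25.20 percentage points

-25.20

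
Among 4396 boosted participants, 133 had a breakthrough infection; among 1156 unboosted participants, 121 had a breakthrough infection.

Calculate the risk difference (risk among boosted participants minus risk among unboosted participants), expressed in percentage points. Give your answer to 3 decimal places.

-7.442

risk, boosted participants = 133/4396 = 0.03025
risk, unboosted participants = 121/1156 = 0.10467
risk difference = 0.03025 − 0.10467 = -0.07442 → -7.442 percentage points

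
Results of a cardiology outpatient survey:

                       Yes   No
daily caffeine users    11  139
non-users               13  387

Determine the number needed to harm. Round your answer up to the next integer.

25

risk, daily caffeine users = 11/150 = 0.073333
risk, non-users = 13/400 = 0.032500
absolute risk difference = 0.040833
1 / 0.040833 = 24.490 → round up → 25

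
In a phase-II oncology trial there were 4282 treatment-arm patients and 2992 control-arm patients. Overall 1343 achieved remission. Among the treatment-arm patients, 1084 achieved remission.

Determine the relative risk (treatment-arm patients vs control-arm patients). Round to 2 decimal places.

2.92

treatment-arm patients without the outcome: 4282 − 1084 = 3198
control-arm patients with the outcome: 1343 − 1084 = 259
control-arm patients without the outcome: 2992 − 259 = 2733
risk, treatment-arm patients = 1084/4282 = 0.2532
risk, control-arm patients = 259/2992 = 0.0866
RR = 0.2532 / 0.0866 = 2.92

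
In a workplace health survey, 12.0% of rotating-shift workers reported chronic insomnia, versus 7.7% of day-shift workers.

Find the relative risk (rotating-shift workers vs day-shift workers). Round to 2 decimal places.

RR = 0.1200 / 0.0770 = 1.56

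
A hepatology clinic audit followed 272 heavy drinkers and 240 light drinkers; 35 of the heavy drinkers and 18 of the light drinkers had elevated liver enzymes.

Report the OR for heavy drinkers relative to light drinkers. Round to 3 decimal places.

OR = (35 × 222) / (237 × 18) = 7770/4266 ≈ 1.821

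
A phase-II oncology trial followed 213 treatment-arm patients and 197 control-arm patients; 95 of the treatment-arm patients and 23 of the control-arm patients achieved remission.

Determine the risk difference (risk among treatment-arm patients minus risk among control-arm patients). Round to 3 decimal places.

risk, treatment-arm patients = 95/213 = 0.4460
risk, control-arm patients = 23/197 = 0.1168
risk difference = 0.4460 − 0.1168 = 0.329

0.329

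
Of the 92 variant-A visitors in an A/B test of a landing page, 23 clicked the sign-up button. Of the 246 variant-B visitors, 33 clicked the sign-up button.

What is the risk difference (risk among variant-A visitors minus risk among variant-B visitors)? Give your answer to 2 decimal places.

risk, variant-A visitors = 23/92 = 0.2500
risk, variant-B visitors = 33/246 = 0.1341
risk difference = 0.2500 − 0.1341 = 0.12

0.12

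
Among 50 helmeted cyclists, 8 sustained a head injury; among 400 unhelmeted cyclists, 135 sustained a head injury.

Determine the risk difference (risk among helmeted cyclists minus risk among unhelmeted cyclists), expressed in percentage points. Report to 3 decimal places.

risk, helmeted cyclists = 8/50 = 0.1600
risk, unhelmeted cyclists = 135/400 = 0.3375
risk difference = 0.1600 − 0.3375 = -0.1775 → -17.750 percentage points

RD = -17.750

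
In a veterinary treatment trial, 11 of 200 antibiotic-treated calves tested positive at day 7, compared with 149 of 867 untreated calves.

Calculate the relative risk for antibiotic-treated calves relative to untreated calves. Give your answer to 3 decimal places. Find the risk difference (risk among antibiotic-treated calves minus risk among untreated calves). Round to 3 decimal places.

risk, antibiotic-treated calves = 11/200 = 0.0550
risk, untreated calves = 149/867 = 0.1719
RR = 0.0550 / 0.1719 = 0.320
risk difference = 0.0550 − 0.1719 = -0.117

RR = 0.320; RD = -0.117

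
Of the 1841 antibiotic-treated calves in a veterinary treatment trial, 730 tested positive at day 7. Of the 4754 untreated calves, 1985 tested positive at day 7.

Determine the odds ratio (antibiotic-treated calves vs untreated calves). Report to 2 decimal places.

OR = (730 × 2769) / (1111 × 1985) = 2021370/2205335 ≈ 0.92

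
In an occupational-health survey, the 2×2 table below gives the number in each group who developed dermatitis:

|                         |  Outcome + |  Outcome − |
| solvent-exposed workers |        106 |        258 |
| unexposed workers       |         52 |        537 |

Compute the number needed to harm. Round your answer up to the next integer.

NNH ≈ 5

risk, solvent-exposed workers = 106/364 = 0.291209
risk, unexposed workers = 52/589 = 0.088285
absolute risk difference = 0.202924
1 / 0.202924 = 4.928 → round up → 5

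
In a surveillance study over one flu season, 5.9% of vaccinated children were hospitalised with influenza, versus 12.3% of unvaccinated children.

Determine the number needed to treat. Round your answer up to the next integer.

16

absolute risk difference = 0.064000
1 / 0.064000 = 15.625 → round up → 16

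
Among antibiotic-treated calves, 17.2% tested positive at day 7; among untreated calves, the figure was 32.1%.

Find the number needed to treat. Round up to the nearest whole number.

absolute risk difference = 0.149000
1 / 0.149000 = 6.711 → round up → 7

NNT: 7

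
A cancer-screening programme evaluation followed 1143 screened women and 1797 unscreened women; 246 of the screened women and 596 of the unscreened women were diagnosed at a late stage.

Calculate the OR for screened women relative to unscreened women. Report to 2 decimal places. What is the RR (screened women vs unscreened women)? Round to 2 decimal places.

OR = (246 × 1201) / (897 × 596) = 295446/534612 ≈ 0.55
risk, screened women = 246/1143 = 0.2152
risk, unscreened women = 596/1797 = 0.3317
RR = 0.2152 / 0.3317 = 0.65

OR = 0.55; RR = 0.65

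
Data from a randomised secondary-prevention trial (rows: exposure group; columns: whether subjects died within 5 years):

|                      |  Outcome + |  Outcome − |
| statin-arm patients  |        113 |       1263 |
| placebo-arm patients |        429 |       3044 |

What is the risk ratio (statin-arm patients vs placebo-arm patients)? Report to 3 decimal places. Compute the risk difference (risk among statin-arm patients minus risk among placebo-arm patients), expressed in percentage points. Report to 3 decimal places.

RR = 0.665; RD = -4.140

risk, statin-arm patients = 113/1376 = 0.0821
risk, placebo-arm patients = 429/3473 = 0.1235
RR = 0.0821 / 0.1235 = 0.665
risk difference = 0.0821 − 0.1235 = -0.0414 → -4.140 percentage points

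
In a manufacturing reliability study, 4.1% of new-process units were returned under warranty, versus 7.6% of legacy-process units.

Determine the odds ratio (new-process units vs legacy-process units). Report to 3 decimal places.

OR: 0.520

odds, new-process units = 0.04100/0.95900 = 0.04275
odds, legacy-process units = 0.07600/0.92400 = 0.08225
OR = 0.04275 / 0.08225 = 0.520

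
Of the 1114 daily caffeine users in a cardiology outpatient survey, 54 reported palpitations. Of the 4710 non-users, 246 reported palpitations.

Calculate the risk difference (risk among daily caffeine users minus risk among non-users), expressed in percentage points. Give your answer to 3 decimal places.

RD = -0.376

risk, daily caffeine users = 54/1114 = 0.04847
risk, non-users = 246/4710 = 0.05223
risk difference = 0.04847 − 0.05223 = -0.00376 → -0.376 percentage points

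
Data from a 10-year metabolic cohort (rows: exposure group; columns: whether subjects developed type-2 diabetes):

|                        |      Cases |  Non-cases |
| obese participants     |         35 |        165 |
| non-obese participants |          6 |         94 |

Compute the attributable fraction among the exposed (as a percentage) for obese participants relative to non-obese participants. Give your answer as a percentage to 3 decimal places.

risk, obese participants = 35/200 = 0.1750
risk, non-obese participants = 6/100 = 0.0600
AR% = (0.1750 − 0.0600) / 0.1750 = 0.6571 → 65.714%

AR%: 65.714%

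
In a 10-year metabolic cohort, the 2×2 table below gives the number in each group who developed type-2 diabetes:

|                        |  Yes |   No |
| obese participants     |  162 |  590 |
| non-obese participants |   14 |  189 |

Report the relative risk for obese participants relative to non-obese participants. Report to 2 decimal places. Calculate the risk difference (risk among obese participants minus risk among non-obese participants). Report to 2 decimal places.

risk, obese participants = 162/752 = 0.2154
risk, non-obese participants = 14/203 = 0.0690
RR = 0.2154 / 0.0690 = 3.12
risk difference = 0.2154 − 0.0690 = 0.15

RR = 3.12; RD = 0.15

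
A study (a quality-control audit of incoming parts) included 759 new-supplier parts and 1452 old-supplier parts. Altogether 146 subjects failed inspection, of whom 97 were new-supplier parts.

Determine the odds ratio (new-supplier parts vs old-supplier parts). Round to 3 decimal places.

4.195

new-supplier parts without the outcome: 759 − 97 = 662
old-supplier parts with the outcome: 146 − 97 = 49
old-supplier parts without the outcome: 1452 − 49 = 1403
odds, new-supplier parts = 97/662 = 0.14653
odds, old-supplier parts = 49/1403 = 0.03493
OR = 0.14653 / 0.03493 = 4.195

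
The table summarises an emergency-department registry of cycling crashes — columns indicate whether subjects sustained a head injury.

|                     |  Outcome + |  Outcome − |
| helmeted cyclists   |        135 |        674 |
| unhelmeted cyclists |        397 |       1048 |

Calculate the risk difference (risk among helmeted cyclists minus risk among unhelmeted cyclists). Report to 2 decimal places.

-0.11

risk, helmeted cyclists = 135/809 = 0.1669
risk, unhelmeted cyclists = 397/1445 = 0.2747
risk difference = 0.1669 − 0.2747 = -0.11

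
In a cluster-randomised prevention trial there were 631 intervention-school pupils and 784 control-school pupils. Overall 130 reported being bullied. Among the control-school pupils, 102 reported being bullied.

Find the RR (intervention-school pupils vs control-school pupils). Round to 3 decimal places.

intervention-school pupils with the outcome: 130 − 102 = 28
intervention-school pupils without the outcome: 631 − 28 = 603
control-school pupils without the outcome: 784 − 102 = 682
risk, intervention-school pupils = 28/631 = 0.04437
risk, control-school pupils = 102/784 = 0.13010
RR = 0.04437 / 0.13010 = 0.341

RR: 0.341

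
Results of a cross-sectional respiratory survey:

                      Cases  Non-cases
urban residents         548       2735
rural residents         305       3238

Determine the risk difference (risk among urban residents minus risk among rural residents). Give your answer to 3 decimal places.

RD: 0.081

risk, urban residents = 548/3283 = 0.1669
risk, rural residents = 305/3543 = 0.0861
risk difference = 0.1669 − 0.0861 = 0.081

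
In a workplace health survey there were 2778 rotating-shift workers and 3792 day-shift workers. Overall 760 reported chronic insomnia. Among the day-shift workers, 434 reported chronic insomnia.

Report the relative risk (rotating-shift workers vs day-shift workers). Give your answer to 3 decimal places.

RR = 1.025

rotating-shift workers with the outcome: 760 − 434 = 326
rotating-shift workers without the outcome: 2778 − 326 = 2452
day-shift workers without the outcome: 3792 − 434 = 3358
risk, rotating-shift workers = 326/2778 = 0.1174
risk, day-shift workers = 434/3792 = 0.1145
RR = 0.1174 / 0.1145 = 1.025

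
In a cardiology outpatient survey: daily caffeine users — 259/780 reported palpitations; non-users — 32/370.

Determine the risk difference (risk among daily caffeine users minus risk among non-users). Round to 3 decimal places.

risk, daily caffeine users = 259/780 = 0.3321
risk, non-users = 32/370 = 0.0865
risk difference = 0.3321 − 0.0865 = 0.246

RD ≈ 0.246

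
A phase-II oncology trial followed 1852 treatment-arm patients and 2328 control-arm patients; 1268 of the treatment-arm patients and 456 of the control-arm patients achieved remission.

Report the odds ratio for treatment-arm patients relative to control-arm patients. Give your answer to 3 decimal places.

OR: 8.913

odds, treatment-arm patients = 1268/584 = 2.1712
odds, control-arm patients = 456/1872 = 0.2436
OR = 2.1712 / 0.2436 = 8.913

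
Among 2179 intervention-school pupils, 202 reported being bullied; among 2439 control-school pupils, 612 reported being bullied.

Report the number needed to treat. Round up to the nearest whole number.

NNT ≈ 7

risk, intervention-school pupils = 202/2179 = 0.092703
risk, control-school pupils = 612/2439 = 0.250923
absolute risk difference = 0.158219
1 / 0.158219 = 6.320 → round up → 7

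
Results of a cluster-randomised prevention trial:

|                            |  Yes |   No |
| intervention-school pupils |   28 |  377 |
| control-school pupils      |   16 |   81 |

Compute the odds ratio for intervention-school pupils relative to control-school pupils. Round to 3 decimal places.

OR ≈ 0.376

odds, intervention-school pupils = 28/377 = 0.0743
odds, control-school pupils = 16/81 = 0.1975
OR = 0.0743 / 0.1975 = 0.376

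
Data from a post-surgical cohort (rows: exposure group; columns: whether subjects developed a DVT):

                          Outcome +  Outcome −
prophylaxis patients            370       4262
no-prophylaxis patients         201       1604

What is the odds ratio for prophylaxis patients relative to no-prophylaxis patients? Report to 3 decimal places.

OR ≈ 0.693

odds, prophylaxis patients = 370/4262 = 0.0868
odds, no-prophylaxis patients = 201/1604 = 0.1253
OR = 0.0868 / 0.1253 = 0.693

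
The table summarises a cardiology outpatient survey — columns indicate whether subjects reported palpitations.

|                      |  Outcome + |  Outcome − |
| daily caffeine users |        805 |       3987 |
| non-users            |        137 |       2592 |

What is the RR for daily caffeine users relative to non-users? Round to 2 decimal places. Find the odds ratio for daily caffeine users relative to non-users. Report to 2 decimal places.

RR = 3.35; OR = 3.82

risk, daily caffeine users = 805/4792 = 0.1680
risk, non-users = 137/2729 = 0.0502
RR = 0.1680 / 0.0502 = 3.35
odds, daily caffeine users = 805/3987 = 0.2019
odds, non-users = 137/2592 = 0.0529
OR = 0.2019 / 0.0529 = 3.82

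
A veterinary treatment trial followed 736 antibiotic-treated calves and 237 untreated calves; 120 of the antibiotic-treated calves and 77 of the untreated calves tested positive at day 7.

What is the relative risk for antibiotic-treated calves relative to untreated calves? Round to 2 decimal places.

0.50

risk, antibiotic-treated calves = 120/736 = 0.1630
risk, untreated calves = 77/237 = 0.3249
RR = 0.1630 / 0.3249 = 0.50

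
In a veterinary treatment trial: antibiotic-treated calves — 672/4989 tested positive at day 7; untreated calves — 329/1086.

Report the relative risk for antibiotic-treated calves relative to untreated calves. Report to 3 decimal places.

risk, antibiotic-treated calves = 672/4989 = 0.1347
risk, untreated calves = 329/1086 = 0.3029
RR = 0.1347 / 0.3029 = 0.445

RR = 0.445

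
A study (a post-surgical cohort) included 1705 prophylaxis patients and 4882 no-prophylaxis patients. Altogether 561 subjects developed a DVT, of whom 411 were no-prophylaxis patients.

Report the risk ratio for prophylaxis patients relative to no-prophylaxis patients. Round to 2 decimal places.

prophylaxis patients with the outcome: 561 − 411 = 150
prophylaxis patients without the outcome: 1705 − 150 = 1555
no-prophylaxis patients without the outcome: 4882 − 411 = 4471
risk, prophylaxis patients = 150/1705 = 0.0880
risk, no-prophylaxis patients = 411/4882 = 0.0842
RR = 0.0880 / 0.0842 = 1.05

RR = 1.05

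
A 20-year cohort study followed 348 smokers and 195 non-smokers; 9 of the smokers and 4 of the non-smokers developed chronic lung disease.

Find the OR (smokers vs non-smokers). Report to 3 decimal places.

1.268

odds, smokers = 9/339 = 0.02655
odds, non-smokers = 4/191 = 0.02094
OR = 0.02655 / 0.02094 = 1.268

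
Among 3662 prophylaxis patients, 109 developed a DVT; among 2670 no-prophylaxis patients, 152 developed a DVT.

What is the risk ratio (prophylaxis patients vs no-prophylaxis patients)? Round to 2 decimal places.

RR = 0.52

risk, prophylaxis patients = 109/3662 = 0.02977
risk, no-prophylaxis patients = 152/2670 = 0.05693
RR = 0.02977 / 0.05693 = 0.52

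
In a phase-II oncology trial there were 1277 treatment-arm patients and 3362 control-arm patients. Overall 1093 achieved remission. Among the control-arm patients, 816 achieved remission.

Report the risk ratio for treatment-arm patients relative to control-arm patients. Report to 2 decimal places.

treatment-arm patients with the outcome: 1093 − 816 = 277
treatment-arm patients without the outcome: 1277 − 277 = 1000
control-arm patients without the outcome: 3362 − 816 = 2546
risk, treatment-arm patients = 277/1277 = 0.2169
risk, control-arm patients = 816/3362 = 0.2427
RR = 0.2169 / 0.2427 = 0.89

RR ≈ 0.89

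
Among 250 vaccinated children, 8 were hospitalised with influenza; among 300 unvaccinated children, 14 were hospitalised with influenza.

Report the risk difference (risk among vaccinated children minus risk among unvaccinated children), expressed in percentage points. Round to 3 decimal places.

risk, vaccinated children = 8/250 = 0.03200
risk, unvaccinated children = 14/300 = 0.04667
risk difference = 0.03200 − 0.04667 = -0.01467 → -1.467 percentage points

RD ≈ -1.467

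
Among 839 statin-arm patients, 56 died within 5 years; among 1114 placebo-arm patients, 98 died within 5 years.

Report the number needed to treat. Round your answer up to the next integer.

NNT: 48

risk, statin-arm patients = 56/839 = 0.066746
risk, placebo-arm patients = 98/1114 = 0.087971
absolute risk difference = 0.021225
1 / 0.021225 = 47.114 → round up → 48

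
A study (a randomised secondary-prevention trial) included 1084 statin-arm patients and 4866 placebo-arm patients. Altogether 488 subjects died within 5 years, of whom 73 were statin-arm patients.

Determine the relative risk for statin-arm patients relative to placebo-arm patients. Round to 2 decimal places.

statin-arm patients without the outcome: 1084 − 73 = 1011
placebo-arm patients with the outcome: 488 − 73 = 415
placebo-arm patients without the outcome: 4866 − 415 = 4451
risk, statin-arm patients = 73/1084 = 0.0673
risk, placebo-arm patients = 415/4866 = 0.0853
RR = 0.0673 / 0.0853 = 0.79

RR: 0.79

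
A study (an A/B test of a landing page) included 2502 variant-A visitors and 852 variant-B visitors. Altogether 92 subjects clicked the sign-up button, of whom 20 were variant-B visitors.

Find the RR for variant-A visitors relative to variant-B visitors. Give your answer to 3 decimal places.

variant-A visitors with the outcome: 92 − 20 = 72
variant-A visitors without the outcome: 2502 − 72 = 2430
variant-B visitors without the outcome: 852 − 20 = 832
risk, variant-A visitors = 72/2502 = 0.02878
risk, variant-B visitors = 20/852 = 0.02347
RR = 0.02878 / 0.02347 = 1.226

1.226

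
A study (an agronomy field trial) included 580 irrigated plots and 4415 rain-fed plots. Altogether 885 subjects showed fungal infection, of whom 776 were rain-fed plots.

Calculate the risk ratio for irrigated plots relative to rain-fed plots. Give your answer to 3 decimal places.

irrigated plots with the outcome: 885 − 776 = 109
irrigated plots without the outcome: 580 − 109 = 471
rain-fed plots without the outcome: 4415 − 776 = 3639
risk, irrigated plots = 109/580 = 0.1879
risk, rain-fed plots = 776/4415 = 0.1758
RR = 0.1879 / 0.1758 = 1.069

RR ≈ 1.069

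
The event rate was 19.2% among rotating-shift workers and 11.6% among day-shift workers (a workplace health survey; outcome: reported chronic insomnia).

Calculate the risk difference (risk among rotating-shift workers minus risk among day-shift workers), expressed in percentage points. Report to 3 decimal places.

risk difference = 0.1920 − 0.1160 = 0.0760 → 7.600 percentage points

RD = 7.600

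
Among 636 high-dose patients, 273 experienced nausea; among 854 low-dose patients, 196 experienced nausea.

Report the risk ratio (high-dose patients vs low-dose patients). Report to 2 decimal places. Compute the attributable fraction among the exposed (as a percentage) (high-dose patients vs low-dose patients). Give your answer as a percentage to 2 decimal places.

risk, high-dose patients = 273/636 = 0.4292
risk, low-dose patients = 196/854 = 0.2295
RR = 0.4292 / 0.2295 = 1.87
AR% = (0.4292 − 0.2295) / 0.4292 = 0.4653 → 46.53%

RR = 1.87; AR% = 46.53%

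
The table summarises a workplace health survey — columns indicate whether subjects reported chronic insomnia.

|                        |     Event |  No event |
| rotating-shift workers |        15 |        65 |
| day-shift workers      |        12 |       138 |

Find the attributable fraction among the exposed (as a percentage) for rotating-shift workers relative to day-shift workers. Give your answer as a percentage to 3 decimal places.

AR% = 57.333%

risk, rotating-shift workers = 15/80 = 0.1875
risk, day-shift workers = 12/150 = 0.0800
AR% = (0.1875 − 0.0800) / 0.1875 = 0.5733 → 57.333%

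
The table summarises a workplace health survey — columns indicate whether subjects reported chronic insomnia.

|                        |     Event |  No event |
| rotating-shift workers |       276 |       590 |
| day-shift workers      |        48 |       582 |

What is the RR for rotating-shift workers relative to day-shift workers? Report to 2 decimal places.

RR ≈ 4.18

risk, rotating-shift workers = 276/866 = 0.3187
risk, day-shift workers = 48/630 = 0.0762
RR = 0.3187 / 0.0762 = 4.18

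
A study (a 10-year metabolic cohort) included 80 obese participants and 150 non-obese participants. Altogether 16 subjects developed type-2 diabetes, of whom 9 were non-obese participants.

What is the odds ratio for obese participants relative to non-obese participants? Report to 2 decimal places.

OR: 1.50

obese participants with the outcome: 16 − 9 = 7
obese participants without the outcome: 80 − 7 = 73
non-obese participants without the outcome: 150 − 9 = 141
odds, obese participants = 7/73 = 0.0959
odds, non-obese participants = 9/141 = 0.0638
OR = 0.0959 / 0.0638 = 1.50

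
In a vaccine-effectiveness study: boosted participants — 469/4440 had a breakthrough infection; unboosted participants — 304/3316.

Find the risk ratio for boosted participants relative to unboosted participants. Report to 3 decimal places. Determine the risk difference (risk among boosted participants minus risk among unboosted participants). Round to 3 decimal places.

RR = 1.152; RD = 0.014

risk, boosted participants = 469/4440 = 0.1056
risk, unboosted participants = 304/3316 = 0.0917
RR = 0.1056 / 0.0917 = 1.152
risk difference = 0.1056 − 0.0917 = 0.014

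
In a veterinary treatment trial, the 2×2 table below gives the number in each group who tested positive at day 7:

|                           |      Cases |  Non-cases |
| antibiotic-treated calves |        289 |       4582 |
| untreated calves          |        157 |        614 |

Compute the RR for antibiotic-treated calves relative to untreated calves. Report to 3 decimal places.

risk, antibiotic-treated calves = 289/4871 = 0.0593
risk, untreated calves = 157/771 = 0.2036
RR = 0.0593 / 0.2036 = 0.291

0.291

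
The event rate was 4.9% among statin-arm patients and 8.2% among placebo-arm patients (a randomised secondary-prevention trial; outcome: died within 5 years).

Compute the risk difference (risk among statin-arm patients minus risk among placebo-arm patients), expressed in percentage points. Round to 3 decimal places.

risk difference = 0.04900 − 0.08200 = -0.03300 → -3.300 percentage points

-3.300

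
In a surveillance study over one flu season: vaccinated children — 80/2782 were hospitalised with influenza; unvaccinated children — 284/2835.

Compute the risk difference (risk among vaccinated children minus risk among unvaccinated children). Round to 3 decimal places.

RD ≈ -0.071

risk, vaccinated children = 80/2782 = 0.02876
risk, unvaccinated children = 284/2835 = 0.10018
risk difference = 0.02876 − 0.10018 = -0.071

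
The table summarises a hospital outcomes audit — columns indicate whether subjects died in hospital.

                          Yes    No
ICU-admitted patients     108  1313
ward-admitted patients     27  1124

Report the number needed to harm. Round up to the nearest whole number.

risk, ICU-admitted patients = 108/1421 = 0.076003
risk, ward-admitted patients = 27/1151 = 0.023458
absolute risk difference = 0.052545
1 / 0.052545 = 19.031 → round up → 20

20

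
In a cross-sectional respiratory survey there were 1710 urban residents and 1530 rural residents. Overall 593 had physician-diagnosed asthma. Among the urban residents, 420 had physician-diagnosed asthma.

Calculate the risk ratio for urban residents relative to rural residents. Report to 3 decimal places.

RR = 2.172

urban residents without the outcome: 1710 − 420 = 1290
rural residents with the outcome: 593 − 420 = 173
rural residents without the outcome: 1530 − 173 = 1357
risk, urban residents = 420/1710 = 0.2456
risk, rural residents = 173/1530 = 0.1131
RR = 0.2456 / 0.1131 = 2.172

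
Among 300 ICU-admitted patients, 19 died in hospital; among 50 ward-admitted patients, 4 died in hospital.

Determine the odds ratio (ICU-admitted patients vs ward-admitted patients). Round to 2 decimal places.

0.78

odds, ICU-admitted patients = 19/281 = 0.0676
odds, ward-admitted patients = 4/46 = 0.0870
OR = 0.0676 / 0.0870 = 0.78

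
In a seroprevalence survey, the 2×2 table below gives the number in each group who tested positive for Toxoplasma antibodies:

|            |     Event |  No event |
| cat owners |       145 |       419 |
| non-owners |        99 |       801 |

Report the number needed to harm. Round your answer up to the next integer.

risk, cat owners = 145/564 = 0.257092
risk, non-owners = 99/900 = 0.110000
absolute risk difference = 0.147092
1 / 0.147092 = 6.798 → round up → 7

7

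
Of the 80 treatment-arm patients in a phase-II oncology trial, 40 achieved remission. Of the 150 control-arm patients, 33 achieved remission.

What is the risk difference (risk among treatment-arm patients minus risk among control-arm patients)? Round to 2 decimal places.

risk, treatment-arm patients = 40/80 = 0.5000
risk, control-arm patients = 33/150 = 0.2200
risk difference = 0.5000 − 0.2200 = 0.28

RD ≈ 0.28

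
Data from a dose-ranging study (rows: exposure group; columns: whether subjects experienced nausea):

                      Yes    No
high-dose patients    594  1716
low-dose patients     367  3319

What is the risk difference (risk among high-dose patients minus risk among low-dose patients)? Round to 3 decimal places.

risk, high-dose patients = 594/2310 = 0.2571
risk, low-dose patients = 367/3686 = 0.0996
risk difference = 0.2571 − 0.0996 = 0.158

RD ≈ 0.158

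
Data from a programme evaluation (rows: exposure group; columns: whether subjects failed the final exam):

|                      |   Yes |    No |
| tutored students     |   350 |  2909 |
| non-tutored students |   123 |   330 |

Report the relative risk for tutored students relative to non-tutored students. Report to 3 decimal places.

RR = 0.396

risk, tutored students = 350/3259 = 0.1074
risk, non-tutored students = 123/453 = 0.2715
RR = 0.1074 / 0.2715 = 0.396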